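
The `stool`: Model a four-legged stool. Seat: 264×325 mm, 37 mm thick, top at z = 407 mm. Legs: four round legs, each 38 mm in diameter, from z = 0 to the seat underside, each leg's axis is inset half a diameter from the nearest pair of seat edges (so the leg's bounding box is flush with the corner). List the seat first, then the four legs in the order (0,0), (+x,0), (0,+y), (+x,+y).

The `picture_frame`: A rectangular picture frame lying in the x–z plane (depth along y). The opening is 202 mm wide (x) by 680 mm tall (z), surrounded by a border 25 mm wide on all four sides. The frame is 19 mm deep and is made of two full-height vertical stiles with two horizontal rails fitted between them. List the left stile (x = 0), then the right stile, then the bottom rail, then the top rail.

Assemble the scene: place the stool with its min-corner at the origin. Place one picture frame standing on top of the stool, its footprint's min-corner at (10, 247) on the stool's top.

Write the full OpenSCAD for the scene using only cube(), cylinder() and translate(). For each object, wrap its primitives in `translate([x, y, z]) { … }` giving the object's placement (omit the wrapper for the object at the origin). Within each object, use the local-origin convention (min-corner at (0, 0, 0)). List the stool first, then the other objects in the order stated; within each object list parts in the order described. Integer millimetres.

translate([0, 0, 370]) cube([264, 325, 37]);
translate([19, 19, 0]) cylinder(h = 370, r = 19);
translate([245, 19, 0]) cylinder(h = 370, r = 19);
translate([19, 306, 0]) cylinder(h = 370, r = 19);
translate([245, 306, 0]) cylinder(h = 370, r = 19);
translate([10, 247, 407]) {
  cube([25, 19, 730]);
  translate([227, 0, 0]) cube([25, 19, 730]);
  translate([25, 0, 0]) cube([202, 19, 25]);
  translate([25, 0, 705]) cube([202, 19, 25]);
}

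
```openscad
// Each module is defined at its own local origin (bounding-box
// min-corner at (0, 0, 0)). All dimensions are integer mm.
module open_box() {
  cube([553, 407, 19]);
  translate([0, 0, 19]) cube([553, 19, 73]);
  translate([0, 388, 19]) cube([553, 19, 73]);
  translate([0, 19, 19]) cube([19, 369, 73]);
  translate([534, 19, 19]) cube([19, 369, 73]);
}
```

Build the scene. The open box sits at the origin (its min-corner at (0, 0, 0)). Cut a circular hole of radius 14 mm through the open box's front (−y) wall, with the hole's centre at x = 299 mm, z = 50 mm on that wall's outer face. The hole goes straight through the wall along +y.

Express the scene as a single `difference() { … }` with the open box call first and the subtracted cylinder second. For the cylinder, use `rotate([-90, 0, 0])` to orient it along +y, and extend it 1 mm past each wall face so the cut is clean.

difference() {
  open_box();
  translate([299, -1, 50]) rotate([-90, 0, 0]) cylinder(h = 21, r = 14);
}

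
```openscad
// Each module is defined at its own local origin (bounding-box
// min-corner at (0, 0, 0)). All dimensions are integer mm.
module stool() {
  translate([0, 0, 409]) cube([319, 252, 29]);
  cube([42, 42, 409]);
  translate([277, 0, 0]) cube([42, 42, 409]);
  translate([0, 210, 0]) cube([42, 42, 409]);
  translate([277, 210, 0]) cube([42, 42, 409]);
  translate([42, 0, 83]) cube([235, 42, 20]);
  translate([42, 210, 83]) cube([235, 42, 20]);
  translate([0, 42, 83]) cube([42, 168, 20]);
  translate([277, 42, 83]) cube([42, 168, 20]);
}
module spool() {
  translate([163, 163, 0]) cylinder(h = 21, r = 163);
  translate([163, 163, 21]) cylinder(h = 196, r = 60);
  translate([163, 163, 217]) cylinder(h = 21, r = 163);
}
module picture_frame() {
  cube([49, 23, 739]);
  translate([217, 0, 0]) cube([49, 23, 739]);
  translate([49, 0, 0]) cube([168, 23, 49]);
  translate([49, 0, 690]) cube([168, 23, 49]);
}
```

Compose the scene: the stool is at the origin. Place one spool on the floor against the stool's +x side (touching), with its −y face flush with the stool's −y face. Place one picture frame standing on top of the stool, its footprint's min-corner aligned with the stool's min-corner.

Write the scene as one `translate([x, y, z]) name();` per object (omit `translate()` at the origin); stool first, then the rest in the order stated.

stool();
translate([319, 0, 0]) spool();
translate([0, 0, 438]) picture_frame();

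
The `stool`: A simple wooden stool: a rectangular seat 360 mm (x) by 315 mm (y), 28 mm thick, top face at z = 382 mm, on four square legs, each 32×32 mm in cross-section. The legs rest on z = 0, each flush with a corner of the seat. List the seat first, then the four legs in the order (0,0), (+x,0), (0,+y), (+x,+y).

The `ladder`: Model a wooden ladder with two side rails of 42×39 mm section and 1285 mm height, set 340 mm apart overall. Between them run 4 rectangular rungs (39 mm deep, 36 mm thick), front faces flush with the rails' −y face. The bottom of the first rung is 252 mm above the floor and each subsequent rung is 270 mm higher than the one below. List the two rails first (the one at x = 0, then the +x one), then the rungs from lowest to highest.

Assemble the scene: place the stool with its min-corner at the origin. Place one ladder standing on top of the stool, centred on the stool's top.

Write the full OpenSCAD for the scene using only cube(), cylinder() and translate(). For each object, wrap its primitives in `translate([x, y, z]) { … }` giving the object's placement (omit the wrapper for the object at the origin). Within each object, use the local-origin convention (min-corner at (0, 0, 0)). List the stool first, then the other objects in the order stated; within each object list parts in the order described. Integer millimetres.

translate([0, 0, 354]) cube([360, 315, 28]);
cube([32, 32, 354]);
translate([328, 0, 0]) cube([32, 32, 354]);
translate([0, 283, 0]) cube([32, 32, 354]);
translate([328, 283, 0]) cube([32, 32, 354]);
translate([10, 138, 382]) {
  cube([42, 39, 1285]);
  translate([298, 0, 0]) cube([42, 39, 1285]);
  translate([42, 0, 252]) cube([256, 39, 36]);
  translate([42, 0, 522]) cube([256, 39, 36]);
  translate([42, 0, 792]) cube([256, 39, 36]);
  translate([42, 0, 1062]) cube([256, 39, 36]);
}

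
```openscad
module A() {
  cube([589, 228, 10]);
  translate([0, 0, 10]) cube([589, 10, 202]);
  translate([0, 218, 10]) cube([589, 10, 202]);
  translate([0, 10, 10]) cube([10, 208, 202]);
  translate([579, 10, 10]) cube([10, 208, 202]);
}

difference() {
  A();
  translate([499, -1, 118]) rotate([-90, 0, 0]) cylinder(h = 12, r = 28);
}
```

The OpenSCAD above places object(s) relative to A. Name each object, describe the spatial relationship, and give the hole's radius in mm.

The subtracted cylinder has r = 28 mm.

A is an open box. The open box has a circular hole through its front wall. The hole's radius is 28 mm.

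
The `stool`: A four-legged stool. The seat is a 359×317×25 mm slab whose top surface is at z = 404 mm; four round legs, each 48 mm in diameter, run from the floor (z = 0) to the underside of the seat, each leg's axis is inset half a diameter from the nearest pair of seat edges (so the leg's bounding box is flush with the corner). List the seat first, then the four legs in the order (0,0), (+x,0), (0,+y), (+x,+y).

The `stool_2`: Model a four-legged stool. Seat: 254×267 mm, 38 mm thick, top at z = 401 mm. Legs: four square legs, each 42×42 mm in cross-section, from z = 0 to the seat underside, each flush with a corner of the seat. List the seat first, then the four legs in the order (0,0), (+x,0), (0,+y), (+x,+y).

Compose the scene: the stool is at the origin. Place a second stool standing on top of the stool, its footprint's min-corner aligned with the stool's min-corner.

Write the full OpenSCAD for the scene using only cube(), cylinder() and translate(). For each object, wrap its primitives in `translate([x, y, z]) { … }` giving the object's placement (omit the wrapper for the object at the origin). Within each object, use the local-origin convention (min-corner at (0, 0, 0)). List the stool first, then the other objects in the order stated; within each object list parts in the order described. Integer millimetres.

translate([0, 0, 379]) cube([359, 317, 25]);
translate([24, 24, 0]) cylinder(h = 379, r = 24);
translate([335, 24, 0]) cylinder(h = 379, r = 24);
translate([24, 293, 0]) cylinder(h = 379, r = 24);
translate([335, 293, 0]) cylinder(h = 379, r = 24);
translate([0, 0, 404]) {
  translate([0, 0, 363]) cube([254, 267, 38]);
  cube([42, 42, 363]);
  translate([212, 0, 0]) cube([42, 42, 363]);
  translate([0, 225, 0]) cube([42, 42, 363]);
  translate([212, 225, 0]) cube([42, 42, 363]);
}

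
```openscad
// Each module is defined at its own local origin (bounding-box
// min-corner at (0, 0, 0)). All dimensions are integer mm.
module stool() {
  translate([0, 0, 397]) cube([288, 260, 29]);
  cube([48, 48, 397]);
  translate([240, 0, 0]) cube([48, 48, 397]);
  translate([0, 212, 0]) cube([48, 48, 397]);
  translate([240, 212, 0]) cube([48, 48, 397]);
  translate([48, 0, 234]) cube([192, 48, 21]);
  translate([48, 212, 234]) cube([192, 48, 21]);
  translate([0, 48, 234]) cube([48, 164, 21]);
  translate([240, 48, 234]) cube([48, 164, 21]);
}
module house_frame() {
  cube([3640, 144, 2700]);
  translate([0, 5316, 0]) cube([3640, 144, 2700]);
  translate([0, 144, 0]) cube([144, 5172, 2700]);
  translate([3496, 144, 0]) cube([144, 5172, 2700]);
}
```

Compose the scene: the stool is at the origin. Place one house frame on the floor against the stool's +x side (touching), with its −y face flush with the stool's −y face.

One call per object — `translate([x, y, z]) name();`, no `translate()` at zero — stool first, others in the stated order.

stool();
translate([288, 0, 0]) house_frame();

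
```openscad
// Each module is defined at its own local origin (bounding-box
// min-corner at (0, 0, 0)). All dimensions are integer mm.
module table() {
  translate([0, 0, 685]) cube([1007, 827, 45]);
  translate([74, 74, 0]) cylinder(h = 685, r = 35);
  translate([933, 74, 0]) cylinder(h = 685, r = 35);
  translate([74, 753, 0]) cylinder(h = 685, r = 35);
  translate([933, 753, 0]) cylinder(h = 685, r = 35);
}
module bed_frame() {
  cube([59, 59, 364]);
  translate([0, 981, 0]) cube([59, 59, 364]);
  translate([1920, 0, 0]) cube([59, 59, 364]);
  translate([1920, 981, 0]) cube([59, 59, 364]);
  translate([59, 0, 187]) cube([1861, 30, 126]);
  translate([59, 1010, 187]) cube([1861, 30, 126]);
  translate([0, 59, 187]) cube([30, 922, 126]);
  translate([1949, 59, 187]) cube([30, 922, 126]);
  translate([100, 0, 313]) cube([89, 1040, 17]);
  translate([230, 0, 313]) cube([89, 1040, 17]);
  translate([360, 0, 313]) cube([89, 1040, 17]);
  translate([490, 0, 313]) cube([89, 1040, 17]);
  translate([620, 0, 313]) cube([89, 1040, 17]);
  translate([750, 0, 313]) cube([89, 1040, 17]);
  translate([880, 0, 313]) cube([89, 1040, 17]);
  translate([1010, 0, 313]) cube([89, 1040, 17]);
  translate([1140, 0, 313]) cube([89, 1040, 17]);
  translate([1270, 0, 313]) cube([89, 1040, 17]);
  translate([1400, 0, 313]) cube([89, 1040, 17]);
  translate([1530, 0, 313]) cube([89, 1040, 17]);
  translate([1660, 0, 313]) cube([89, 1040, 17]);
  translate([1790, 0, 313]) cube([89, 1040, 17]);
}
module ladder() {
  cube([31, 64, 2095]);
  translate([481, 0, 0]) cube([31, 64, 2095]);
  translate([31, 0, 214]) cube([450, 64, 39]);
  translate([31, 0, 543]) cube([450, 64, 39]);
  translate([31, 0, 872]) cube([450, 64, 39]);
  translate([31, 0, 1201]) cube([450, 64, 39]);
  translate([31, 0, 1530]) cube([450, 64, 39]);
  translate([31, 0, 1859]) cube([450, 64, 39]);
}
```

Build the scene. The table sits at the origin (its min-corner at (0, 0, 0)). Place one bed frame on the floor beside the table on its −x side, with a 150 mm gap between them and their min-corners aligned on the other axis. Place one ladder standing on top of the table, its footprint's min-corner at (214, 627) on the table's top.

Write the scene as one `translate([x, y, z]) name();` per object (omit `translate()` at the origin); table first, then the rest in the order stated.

table();
translate([-2129, 0, 0]) bed_frame();
translate([214, 627, 730]) ladder();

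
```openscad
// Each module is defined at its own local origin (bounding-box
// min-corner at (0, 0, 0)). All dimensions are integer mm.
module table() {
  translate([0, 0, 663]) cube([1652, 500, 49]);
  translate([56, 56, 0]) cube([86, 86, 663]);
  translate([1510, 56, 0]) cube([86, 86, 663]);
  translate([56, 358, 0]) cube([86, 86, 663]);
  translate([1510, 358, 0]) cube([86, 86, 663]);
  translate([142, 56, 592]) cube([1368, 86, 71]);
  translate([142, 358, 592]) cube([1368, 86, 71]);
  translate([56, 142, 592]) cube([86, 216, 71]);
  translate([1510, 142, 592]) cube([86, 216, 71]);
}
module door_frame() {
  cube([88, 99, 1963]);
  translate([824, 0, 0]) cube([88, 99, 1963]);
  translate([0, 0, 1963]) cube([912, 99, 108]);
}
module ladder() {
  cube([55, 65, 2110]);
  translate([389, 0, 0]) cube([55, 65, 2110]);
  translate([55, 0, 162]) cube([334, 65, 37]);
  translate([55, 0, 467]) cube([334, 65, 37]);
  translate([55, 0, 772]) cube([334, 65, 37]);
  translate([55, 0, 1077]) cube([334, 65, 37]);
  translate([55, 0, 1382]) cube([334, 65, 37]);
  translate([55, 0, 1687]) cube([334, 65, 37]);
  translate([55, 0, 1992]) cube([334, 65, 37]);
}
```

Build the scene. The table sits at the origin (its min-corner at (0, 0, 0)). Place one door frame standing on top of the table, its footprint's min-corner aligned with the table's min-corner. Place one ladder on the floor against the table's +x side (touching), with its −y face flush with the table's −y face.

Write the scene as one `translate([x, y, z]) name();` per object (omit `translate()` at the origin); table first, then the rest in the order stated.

table();
translate([0, 0, 712]) door_frame();
translate([1652, 0, 0]) ladder();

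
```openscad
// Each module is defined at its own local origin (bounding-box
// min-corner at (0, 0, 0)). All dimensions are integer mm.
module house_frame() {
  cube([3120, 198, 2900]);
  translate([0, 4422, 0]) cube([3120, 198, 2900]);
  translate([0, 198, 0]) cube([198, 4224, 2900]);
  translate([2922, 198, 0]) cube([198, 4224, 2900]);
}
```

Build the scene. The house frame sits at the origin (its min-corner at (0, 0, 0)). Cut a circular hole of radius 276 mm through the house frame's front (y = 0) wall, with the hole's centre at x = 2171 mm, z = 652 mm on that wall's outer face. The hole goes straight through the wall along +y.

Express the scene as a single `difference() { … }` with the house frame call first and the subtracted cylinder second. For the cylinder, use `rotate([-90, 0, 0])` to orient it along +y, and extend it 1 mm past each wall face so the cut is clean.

difference() {
  house_frame();
  translate([2171, -1, 652]) rotate([-90, 0, 0]) cylinder(h = 200, r = 276);
}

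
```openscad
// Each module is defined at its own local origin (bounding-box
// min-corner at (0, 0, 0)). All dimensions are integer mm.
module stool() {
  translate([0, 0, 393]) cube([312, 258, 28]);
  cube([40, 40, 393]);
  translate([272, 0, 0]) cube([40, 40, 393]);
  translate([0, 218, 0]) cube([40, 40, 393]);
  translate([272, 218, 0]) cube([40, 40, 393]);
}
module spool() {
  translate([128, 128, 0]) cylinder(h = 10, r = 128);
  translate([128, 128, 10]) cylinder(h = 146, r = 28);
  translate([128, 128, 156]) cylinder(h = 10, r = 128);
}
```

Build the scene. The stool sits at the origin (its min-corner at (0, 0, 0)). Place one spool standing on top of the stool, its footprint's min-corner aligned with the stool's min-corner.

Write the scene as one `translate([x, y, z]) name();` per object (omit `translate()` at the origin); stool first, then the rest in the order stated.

stool();
translate([0, 0, 421]) spool();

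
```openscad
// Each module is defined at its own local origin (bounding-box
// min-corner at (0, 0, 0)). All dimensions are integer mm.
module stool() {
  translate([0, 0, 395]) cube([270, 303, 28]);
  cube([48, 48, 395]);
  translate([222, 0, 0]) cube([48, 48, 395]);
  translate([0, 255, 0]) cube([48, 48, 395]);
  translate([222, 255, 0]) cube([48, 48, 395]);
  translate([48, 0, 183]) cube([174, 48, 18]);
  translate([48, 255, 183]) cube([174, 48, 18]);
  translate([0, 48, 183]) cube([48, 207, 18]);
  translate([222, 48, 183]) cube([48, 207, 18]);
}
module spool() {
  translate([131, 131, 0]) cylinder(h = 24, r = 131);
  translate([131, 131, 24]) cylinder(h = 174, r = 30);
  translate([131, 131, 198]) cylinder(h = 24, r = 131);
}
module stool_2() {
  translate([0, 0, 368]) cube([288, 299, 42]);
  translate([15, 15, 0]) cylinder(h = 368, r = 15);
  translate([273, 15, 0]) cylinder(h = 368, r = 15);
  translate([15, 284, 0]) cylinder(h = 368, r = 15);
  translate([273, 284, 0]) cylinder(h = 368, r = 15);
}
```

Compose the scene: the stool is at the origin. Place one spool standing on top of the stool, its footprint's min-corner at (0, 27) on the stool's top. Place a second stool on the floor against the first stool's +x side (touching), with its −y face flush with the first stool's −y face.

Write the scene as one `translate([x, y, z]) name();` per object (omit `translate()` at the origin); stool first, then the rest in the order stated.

stool();
translate([0, 27, 423]) spool();
translate([270, 0, 0]) stool_2();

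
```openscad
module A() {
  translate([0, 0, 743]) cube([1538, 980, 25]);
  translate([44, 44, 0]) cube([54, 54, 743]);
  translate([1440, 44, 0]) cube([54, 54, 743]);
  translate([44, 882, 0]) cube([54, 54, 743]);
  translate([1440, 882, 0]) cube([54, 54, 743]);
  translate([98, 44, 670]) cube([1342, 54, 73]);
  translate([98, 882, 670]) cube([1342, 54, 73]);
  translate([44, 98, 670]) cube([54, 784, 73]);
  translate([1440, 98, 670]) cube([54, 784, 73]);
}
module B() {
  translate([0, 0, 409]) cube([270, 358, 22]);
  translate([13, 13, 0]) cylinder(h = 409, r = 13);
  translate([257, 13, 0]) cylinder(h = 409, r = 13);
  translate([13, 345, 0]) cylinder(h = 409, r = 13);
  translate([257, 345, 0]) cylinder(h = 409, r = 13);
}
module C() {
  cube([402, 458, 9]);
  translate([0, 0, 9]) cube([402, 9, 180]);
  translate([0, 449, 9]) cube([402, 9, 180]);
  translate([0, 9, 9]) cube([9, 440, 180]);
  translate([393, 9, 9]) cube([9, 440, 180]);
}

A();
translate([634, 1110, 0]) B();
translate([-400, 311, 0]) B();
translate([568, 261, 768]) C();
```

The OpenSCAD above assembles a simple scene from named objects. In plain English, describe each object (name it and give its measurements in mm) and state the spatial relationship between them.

A is a rectangular dining table. The top is 1538×980×25 mm with its upper surface at z = 768 mm. It stands on four 54×54 mm square legs, each inset 44 mm from the nearest pair of top edges, running from the floor to the underside of the top. Four apron rails, 54 mm thick and 73 mm tall, run between adjacent legs with their top edges flush with the underside of the top and their outer faces flush with the legs' outer faces.

B is a four-legged stool. The seat is a 270×358×22 mm slab whose top surface is at z = 431 mm; four round legs, each 26 mm in diameter, run from the floor (z = 0) to the underside of the seat, each leg's axis is inset half a diameter from the nearest pair of seat edges (so the leg's bounding box is flush with the corner).

C is an open storage box with external size 402×458×189 mm and wall thickness 9 mm (the base is also 9 mm thick). The base covers the whole footprint; the four walls stand on the base, with the y-facing walls full-width and the x-facing walls fitting between their inner faces.

Two stools sit around the table at the +y, −x sides. The open box is on top of the table, centred.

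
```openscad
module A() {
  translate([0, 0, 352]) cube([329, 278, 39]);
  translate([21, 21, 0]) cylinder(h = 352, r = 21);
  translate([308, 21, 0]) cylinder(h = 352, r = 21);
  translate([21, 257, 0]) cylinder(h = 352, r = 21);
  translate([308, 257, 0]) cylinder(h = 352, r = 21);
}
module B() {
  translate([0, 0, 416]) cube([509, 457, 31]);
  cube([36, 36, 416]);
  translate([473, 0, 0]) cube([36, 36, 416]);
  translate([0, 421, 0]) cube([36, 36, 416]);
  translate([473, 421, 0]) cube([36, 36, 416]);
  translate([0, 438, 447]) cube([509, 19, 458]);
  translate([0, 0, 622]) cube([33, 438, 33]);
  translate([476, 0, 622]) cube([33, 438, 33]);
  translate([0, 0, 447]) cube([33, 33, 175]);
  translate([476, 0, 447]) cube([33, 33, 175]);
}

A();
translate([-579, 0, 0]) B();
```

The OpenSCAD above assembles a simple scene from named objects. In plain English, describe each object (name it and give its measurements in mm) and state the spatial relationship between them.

A is a four-legged stool. The seat is a 329×278×39 mm slab whose top surface is at z = 391 mm; four round legs, each 42 mm in diameter, run from the floor (z = 0) to the underside of the seat, each leg's axis is inset half a diameter from the nearest pair of seat edges (so the leg's bounding box is flush with the corner).

B is a chair. The seat is a 509×457×31 mm slab with its top at z = 447 mm, on four 36×36 mm corner legs (flush with the seat edges, standing on z = 0). A flat backrest 19 mm thick, 458 mm tall, spans the full seat width and rises from the seat top along its +y edge, rear face flush with the rear of the seat. Two armrests of 33×33 mm section run along each side from the seat's front edge to the front of the backrest, top faces 208 mm above the seat top and outer faces flush with the seat's x-edges; a 33×33 mm post under the front of each armrest stands on the seat at the front corner.

The chair is on the floor beside the stool on its −x side.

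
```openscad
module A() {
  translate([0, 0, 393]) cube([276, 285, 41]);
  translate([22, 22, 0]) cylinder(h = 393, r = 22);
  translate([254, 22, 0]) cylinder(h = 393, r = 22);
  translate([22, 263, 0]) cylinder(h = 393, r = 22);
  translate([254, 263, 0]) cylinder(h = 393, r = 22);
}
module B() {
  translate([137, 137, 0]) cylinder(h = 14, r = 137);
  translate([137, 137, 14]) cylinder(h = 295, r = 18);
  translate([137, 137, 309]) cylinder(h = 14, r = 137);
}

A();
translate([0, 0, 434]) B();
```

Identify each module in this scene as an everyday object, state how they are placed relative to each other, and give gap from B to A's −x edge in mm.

The spool's min-x is at 0; the stool's min-x is 0; gap = 0 mm.

A is a stool. B is a spool. The spool is on top of the stool. The gap from the spool to the stool's −x edge is 0 mm.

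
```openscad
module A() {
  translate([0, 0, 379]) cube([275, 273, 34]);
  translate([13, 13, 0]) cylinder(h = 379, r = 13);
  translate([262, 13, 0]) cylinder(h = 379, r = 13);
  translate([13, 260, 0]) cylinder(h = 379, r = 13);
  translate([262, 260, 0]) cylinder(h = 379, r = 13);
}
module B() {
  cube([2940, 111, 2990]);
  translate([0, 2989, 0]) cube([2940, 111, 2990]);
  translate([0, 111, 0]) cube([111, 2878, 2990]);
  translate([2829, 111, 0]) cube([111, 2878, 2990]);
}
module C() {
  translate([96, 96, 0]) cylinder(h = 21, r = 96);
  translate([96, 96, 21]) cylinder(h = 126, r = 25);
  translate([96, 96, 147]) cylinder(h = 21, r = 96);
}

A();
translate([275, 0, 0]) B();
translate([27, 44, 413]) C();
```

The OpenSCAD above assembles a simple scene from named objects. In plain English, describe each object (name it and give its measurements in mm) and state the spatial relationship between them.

A is a four-legged stool. The seat is a 275×273×34 mm slab whose top surface is at z = 413 mm; four round legs, each 26 mm in diameter, run from the floor (z = 0) to the underside of the seat, each leg's axis is inset half a diameter from the nearest pair of seat edges (so the leg's bounding box is flush with the corner).

B is a box-shaped house frame (walls only): outside footprint 2940×3100 mm, wall height 2990 mm, wall thickness 111 mm. The two y-facing walls run the full x-width; the two x-facing walls fit between the inner faces of the y-facing walls.

C is a spool: two coaxial disc flanges of radius 96 mm and thickness 21 mm, joined by a core cylinder of radius 25 mm and height 126 mm. The lower flange rests on z = 0 and the three cylinders share a vertical axis.

The house frame is against the stool's +x side, with their −y faces flush. The spool is on top of the stool.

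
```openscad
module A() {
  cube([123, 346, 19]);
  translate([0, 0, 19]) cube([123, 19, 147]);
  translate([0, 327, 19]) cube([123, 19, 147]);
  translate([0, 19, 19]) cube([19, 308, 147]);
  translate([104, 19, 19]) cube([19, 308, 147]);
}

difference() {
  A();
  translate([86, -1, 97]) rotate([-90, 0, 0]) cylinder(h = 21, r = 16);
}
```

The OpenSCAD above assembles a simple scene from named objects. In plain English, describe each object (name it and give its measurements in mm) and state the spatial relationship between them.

A is an open-topped rectangular box: outside dimensions 123×346×166 mm, with a uniform wall and base thickness of 19 mm. The base is a full 123×346 slab on the floor; four walls sit on top of the base. The front and back walls (the −y and +y sides) span the full width; the two side walls fit between them.

The open box has a circular hole of radius 16 mm through its front wall, centred at (x = 86, z = 97).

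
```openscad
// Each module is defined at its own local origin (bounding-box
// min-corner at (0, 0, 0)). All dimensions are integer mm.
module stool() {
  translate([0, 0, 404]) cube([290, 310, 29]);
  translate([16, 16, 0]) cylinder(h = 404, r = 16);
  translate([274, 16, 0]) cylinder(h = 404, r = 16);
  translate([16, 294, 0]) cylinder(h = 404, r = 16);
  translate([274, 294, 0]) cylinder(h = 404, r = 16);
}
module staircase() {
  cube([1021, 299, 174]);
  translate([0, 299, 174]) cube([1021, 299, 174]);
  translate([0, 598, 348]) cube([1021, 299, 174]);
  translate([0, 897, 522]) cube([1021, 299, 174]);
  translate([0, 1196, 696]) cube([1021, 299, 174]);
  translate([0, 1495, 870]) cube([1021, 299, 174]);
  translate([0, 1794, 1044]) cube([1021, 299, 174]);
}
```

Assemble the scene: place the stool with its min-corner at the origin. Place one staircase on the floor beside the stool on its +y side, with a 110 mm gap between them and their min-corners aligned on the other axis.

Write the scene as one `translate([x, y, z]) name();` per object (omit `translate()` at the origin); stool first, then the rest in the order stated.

stool();
translate([0, 420, 0]) staircase();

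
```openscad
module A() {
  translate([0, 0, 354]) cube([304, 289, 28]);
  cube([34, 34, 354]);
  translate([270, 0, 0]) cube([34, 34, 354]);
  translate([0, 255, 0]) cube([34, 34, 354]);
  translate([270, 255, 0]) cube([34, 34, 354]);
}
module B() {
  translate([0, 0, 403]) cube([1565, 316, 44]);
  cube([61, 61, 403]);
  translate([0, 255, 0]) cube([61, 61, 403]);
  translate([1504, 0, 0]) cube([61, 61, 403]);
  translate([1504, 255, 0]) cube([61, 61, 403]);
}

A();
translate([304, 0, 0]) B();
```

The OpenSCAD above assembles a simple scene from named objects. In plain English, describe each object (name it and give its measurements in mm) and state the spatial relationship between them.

A is a simple wooden stool: a rectangular seat 304 mm (x) by 289 mm (y), 28 mm thick, top face at z = 382 mm, on four square legs, each 34×34 mm in cross-section. The legs rest on z = 0, each flush with a corner of the seat.

B is a bench: a 1565×316 mm seat slab, 44 mm thick, top at z = 447 mm, on four 61×61 mm square legs flush with the seat corners and standing on z = 0.

The bench is against the stool's +x side, with their −y faces flush.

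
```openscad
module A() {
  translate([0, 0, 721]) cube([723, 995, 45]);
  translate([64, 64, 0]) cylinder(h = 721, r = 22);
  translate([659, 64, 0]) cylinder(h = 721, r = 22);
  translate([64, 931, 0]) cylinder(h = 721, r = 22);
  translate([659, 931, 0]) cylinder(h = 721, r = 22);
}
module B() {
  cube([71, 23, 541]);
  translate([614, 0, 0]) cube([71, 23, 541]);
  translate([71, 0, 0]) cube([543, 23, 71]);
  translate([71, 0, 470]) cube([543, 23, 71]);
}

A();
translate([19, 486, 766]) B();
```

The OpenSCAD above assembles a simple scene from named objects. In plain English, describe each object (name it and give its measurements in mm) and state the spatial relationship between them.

A is a table with a 723×995 mm rectangular top, 45 mm thick, top surface at z = 766 mm, supported by four round legs of 44 mm diameter, each leg's bounding box inset 42 mm from the nearest pair of top edges, running from the floor.

B is a rectangular picture frame lying in the x–z plane (depth along y). The opening is 543 mm wide (x) by 399 mm tall (z), surrounded by a border 71 mm wide on all four sides. The frame is 23 mm deep and is made of two full-height vertical stiles with two horizontal rails fitted between them.

The picture frame is on top of the table, centred.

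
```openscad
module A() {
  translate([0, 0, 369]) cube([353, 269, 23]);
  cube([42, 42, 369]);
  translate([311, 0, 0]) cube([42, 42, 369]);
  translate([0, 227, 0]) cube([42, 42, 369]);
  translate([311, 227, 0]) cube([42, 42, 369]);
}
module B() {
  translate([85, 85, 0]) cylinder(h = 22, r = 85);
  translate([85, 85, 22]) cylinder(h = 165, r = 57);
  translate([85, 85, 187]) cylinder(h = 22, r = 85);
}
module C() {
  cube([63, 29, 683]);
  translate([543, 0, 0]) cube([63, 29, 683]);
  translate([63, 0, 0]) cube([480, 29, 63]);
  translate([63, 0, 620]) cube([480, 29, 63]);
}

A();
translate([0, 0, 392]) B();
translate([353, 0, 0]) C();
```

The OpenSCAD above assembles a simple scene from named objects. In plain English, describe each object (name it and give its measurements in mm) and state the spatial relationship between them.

A is a four-legged stool. The seat is a 353×269×23 mm slab whose top surface is at z = 392 mm; four square legs, each 42×42 mm in cross-section, run from the floor (z = 0) to the underside of the seat, each flush with a corner of the seat.

B is a spool: two coaxial disc flanges of radius 85 mm and thickness 22 mm, joined by a core cylinder of radius 57 mm and height 165 mm. The lower flange rests on z = 0 and the three cylinders share a vertical axis.

C is a picture frame with a 480×557 mm rectangular opening (x by z) and a uniform 63 mm border on every side. Frame depth is 29 mm along y. It is built from two vertical stiles running the full outside height and two horizontal rails spanning the gap between the stiles.

The spool is on top of the stool. The picture frame is against the stool's +x side, with their −y faces flush.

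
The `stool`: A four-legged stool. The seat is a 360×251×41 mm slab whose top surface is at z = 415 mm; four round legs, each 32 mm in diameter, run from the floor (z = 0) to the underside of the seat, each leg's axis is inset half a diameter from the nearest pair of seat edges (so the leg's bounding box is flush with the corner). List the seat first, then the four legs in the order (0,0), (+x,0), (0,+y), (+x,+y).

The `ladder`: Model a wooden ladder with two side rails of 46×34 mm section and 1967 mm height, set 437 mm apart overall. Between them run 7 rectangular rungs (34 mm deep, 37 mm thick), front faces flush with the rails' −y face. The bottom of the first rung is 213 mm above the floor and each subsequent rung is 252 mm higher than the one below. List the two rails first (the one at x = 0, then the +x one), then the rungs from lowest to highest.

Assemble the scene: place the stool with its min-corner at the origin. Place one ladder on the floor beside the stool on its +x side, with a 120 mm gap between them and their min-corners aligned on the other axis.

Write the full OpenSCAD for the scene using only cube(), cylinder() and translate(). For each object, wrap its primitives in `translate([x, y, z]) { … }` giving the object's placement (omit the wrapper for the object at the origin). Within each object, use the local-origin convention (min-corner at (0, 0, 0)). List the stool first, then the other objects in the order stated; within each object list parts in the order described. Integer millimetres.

translate([0, 0, 374]) cube([360, 251, 41]);
translate([16, 16, 0]) cylinder(h = 374, r = 16);
translate([344, 16, 0]) cylinder(h = 374, r = 16);
translate([16, 235, 0]) cylinder(h = 374, r = 16);
translate([344, 235, 0]) cylinder(h = 374, r = 16);
translate([480, 0, 0]) {
  cube([46, 34, 1967]);
  translate([391, 0, 0]) cube([46, 34, 1967]);
  translate([46, 0, 213]) cube([345, 34, 37]);
  translate([46, 0, 465]) cube([345, 34, 37]);
  translate([46, 0, 717]) cube([345, 34, 37]);
  translate([46, 0, 969]) cube([345, 34, 37]);
  translate([46, 0, 1221]) cube([345, 34, 37]);
  translate([46, 0, 1473]) cube([345, 34, 37]);
  translate([46, 0, 1725]) cube([345, 34, 37]);
}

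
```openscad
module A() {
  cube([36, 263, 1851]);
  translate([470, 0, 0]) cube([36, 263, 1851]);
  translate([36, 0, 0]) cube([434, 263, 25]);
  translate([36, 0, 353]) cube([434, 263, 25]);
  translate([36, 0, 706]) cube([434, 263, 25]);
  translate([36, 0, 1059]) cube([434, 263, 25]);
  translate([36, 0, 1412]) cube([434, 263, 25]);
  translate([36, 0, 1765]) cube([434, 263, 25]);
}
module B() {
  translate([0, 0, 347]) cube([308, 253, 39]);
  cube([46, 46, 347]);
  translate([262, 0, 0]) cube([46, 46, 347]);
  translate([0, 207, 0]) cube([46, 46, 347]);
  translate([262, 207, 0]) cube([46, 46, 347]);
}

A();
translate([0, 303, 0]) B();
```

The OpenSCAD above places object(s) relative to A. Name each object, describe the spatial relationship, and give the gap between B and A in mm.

A is a bookshelf. B is a stool. The stool is on the floor beside the bookshelf on its +y side. The gap between the stool and the bookshelf is 40 mm.

The stool's nearest face is 40 mm from the bookshelf's +y face.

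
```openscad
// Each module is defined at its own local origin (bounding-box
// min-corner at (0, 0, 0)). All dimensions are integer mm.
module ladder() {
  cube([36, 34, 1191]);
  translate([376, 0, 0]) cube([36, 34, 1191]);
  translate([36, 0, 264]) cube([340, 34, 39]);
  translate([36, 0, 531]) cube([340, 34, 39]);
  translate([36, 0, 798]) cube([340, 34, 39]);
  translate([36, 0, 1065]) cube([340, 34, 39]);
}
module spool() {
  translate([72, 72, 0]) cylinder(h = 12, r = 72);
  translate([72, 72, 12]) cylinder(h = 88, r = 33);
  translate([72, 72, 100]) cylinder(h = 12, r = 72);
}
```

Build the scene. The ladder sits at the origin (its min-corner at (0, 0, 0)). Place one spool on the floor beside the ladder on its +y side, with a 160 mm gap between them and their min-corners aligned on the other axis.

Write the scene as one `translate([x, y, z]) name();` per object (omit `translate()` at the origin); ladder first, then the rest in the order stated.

ladder();
translate([0, 194, 0]) spool();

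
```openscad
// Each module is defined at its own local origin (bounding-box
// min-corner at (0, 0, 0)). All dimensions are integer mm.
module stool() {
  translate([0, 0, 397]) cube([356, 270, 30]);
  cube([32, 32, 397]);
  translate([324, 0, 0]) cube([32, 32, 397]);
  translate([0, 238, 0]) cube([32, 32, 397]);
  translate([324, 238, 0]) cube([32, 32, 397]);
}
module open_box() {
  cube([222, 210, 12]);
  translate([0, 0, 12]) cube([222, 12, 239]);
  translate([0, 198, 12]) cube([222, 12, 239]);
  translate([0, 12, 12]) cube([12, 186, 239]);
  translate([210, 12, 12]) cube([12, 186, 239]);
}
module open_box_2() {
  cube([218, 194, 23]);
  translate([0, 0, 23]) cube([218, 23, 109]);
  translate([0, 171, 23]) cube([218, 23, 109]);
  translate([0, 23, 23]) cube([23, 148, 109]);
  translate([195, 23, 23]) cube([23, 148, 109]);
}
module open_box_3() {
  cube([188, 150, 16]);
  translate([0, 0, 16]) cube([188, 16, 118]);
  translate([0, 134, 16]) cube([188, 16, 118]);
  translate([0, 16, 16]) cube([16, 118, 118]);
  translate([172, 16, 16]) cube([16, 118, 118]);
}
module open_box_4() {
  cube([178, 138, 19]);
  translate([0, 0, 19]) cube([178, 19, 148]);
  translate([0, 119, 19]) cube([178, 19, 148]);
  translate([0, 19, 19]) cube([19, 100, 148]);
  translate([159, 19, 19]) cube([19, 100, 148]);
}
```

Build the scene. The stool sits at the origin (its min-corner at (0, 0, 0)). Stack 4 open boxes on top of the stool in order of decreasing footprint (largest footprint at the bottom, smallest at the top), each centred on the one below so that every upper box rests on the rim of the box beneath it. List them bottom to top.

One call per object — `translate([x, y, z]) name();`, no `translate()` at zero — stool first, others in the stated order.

stool();
translate([67, 30, 427]) open_box();
translate([69, 38, 678]) open_box_2();
translate([84, 60, 810]) open_box_3();
translate([89, 66, 944]) open_box_4();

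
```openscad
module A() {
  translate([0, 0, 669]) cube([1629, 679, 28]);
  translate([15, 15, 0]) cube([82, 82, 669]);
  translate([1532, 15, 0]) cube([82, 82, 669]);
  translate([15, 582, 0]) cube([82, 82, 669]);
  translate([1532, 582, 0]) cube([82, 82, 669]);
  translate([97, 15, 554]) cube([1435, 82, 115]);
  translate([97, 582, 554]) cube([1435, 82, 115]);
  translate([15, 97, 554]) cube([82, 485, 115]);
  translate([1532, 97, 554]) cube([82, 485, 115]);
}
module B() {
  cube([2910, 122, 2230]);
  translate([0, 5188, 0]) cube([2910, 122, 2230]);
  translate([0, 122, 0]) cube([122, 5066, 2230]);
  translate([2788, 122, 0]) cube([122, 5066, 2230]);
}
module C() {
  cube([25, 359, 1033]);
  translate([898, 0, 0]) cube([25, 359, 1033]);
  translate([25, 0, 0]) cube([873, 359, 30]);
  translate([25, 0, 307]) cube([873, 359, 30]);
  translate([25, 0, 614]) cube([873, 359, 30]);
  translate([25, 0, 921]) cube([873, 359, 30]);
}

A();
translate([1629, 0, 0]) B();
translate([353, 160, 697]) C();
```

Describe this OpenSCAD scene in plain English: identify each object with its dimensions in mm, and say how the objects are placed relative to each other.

A is a rectangular dining table. The top is 1629×679×28 mm with its upper surface at z = 697 mm. It stands on four 82×82 mm square legs, each inset 15 mm from the nearest pair of top edges, running from the floor to the underside of the top. Four apron rails, 82 mm thick and 115 mm tall, run between adjacent legs with their top edges flush with the underside of the top and their outer faces flush with the legs' outer faces.

B is a box-shaped house frame (walls only): outside footprint 2910×5310 mm, wall height 2230 mm, wall thickness 122 mm. The two y-facing walls run the full x-width; the two x-facing walls fit between the inner faces of the y-facing walls.

C is an open bookshelf. Two side panels, each 25 mm thick, 359 mm deep and 1033 mm tall, stand 923 mm apart (outside-to-outside). Between them sit 4 shelves, each 30 mm thick and 359 mm deep, spanning the full gap between the sides. The bottom shelf rests on the floor (its underside at z = 0) and the clear gap between one shelf's top and the next shelf's underside is 277 mm.

The house frame is against the table's +x side, with their −y faces flush. The bookshelf is on top of the table, centred.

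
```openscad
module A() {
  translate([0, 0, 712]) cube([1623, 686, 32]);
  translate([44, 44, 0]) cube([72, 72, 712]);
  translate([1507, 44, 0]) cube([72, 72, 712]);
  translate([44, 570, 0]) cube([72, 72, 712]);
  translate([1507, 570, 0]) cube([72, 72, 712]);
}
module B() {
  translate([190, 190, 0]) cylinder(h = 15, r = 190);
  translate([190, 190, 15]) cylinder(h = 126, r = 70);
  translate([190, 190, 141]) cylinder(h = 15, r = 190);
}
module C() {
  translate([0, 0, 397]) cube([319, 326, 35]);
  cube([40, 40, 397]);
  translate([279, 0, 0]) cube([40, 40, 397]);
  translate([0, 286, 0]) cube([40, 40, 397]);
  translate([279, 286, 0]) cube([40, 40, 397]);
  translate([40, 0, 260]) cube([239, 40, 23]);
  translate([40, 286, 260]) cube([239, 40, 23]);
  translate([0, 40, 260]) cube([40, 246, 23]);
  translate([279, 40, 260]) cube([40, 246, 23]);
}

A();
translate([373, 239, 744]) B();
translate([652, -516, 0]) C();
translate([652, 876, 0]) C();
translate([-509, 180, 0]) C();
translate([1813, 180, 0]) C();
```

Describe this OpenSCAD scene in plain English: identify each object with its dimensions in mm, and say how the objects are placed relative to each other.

A is a rectangular dining table. The top is 1623×686×32 mm with its upper surface at z = 744 mm. It stands on four 72×72 mm square legs, each inset 44 mm from the nearest pair of top edges, running from the floor to the underside of the top.

B is a spool: two coaxial disc flanges of radius 190 mm and thickness 15 mm, joined by a core cylinder of radius 70 mm and height 126 mm. The lower flange rests on z = 0 and the three cylinders share a vertical axis.

C is a simple wooden stool: a rectangular seat 319 mm (x) by 326 mm (y), 35 mm thick, top face at z = 432 mm, on four square legs, each 40×40 mm in cross-section. The legs rest on z = 0, each flush with a corner of the seat. Four stretchers, 40 mm wide and 23 mm tall, connect adjacent legs with their undersides at z = 260 mm, each running between the inner faces of the legs it joins and aligned with the legs' outer faces on the other axis.

The spool is on top of the table. Four stools sit around the table at the −y, +y, −x, +x sides.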